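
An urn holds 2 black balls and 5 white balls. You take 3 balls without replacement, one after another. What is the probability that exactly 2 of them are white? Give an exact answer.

One ordering (white drawn first) has probability 5/7 × 4/6 × 2/5 = 40/210 = 4/21.
There are C(3,2) = 3 such orderings, each equally likely, so P = 3 × 4/21 = 4/7.

4/7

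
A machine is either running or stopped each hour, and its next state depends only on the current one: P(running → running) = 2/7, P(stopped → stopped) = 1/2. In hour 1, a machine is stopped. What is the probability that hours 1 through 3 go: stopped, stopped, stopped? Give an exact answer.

1/4

Hour 1 is given. For each transition, use the conditional probability from the current state:
P(stopped | stopped) = 1/2; P(stopped | stopped) = 1/2.
P = 1/2 × 1/2 = 1/4.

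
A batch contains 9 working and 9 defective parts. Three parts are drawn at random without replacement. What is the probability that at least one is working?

P(no working) = 9/18 × 8/17 × 7/16 = 504/4896 = 7/68.
P(at least one) = 1 − 7/68 = 61/68.

61/68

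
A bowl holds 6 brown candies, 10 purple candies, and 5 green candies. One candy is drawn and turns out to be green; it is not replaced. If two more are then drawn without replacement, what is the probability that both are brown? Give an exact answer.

After the first draw, 6 of the remaining 20 candies are brown.
P = 6/20 × 5/19 = 30/380 = 3/38.

3/38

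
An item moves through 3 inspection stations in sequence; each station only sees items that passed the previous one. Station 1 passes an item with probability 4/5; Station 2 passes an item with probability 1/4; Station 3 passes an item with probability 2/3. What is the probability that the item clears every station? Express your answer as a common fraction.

2/15

Each stage is reached only if all earlier stages succeed, so
P = 4/5 × 1/4 × 2/3 = 8/60 = 2/15.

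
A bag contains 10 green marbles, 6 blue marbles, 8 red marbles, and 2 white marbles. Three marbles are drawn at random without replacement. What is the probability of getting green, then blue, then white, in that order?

Each draw changes the counts, so multiply the conditional probabilities along the sequence:
P = 10/26 × 6/25 × 2/24 = 120/15600 = 1/130.

1/130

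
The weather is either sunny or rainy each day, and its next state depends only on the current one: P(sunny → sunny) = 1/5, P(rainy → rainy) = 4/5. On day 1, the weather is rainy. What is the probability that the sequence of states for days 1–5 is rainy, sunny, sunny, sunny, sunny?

1/625

Day 1 is given. For each transition, use the conditional probability from the current state:
P(sunny | rainy) = 1/5; P(sunny | sunny) = 1/5; P(sunny | sunny) = 1/5; P(sunny | sunny) = 1/5.
P = 1/5 × 1/5 × 1/5 × 1/5 = 1/625.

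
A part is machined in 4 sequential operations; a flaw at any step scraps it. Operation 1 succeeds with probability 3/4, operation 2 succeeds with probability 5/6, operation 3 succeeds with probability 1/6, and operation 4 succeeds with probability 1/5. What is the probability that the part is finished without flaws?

1/48

Multiplying along the chain,
P = 3/4 × 5/6 × 1/6 × 1/5 = 15/720 = 1/48.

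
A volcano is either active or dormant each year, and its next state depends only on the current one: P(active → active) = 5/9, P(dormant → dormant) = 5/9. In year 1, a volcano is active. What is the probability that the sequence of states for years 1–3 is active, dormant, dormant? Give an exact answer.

Year 1 is given. For each transition, use the conditional probability from the current state:
P(dormant | active) = 4/9; P(dormant | dormant) = 5/9.
P = 4/9 × 5/9 = 20/81.

20/81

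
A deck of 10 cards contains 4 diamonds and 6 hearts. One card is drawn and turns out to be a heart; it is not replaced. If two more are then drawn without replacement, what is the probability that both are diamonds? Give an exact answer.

With the first card removed, 4 diamonds remain out of 9.
P = 4/9 × 3/8 = 12/72 = 1/6.

1/6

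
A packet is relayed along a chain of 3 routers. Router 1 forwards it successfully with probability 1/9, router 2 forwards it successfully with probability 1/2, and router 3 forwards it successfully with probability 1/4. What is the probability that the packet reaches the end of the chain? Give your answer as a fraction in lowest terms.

1/72

The events are sequential, so multiply the conditional probabilities:
P = 1/9 × 1/2 × 1/4 = 1/72.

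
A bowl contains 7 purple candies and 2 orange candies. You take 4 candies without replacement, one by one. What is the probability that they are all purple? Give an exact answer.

5/18

P(every draw is purple) = 7/9 × 6/8 × 5/7 × 4/6 = 840/3024 = 5/18.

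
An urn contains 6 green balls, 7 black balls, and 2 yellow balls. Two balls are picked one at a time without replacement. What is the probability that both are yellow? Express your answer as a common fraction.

P(all yellow) = 2/15 × 1/14 = 2/210 = 1/105.

1/105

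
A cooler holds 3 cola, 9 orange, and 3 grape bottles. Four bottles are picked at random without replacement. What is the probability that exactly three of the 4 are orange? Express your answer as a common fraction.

24/65

One ordering (orange drawn first) has probability 9/15 × 8/14 × 7/13 × 6/12 = 3024/32760 = 6/65.
There are C(4,3) = 4 such orderings, each equally likely, so P = 4 × 6/65 = 24/65.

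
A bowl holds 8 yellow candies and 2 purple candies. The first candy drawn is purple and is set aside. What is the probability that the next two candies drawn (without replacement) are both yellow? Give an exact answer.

After the first draw, 8 of the remaining 9 candies are yellow.
P = 8/9 × 7/8 = 56/72 = 7/9.

7/9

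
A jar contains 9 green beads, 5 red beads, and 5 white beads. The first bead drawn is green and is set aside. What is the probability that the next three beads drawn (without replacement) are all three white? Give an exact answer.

With the first bead removed, 5 white remain out of 18.
P = 5/18 × 4/17 × 3/16 = 60/4896 = 5/408.

5/408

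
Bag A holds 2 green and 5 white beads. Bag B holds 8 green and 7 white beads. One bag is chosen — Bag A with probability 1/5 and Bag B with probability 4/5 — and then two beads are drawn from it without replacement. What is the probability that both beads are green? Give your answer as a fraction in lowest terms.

From Bag A: P(both green) = (2/7)(1/6) = 1/21.
From Bag B: P(both green) = (8/15)(7/14) = 4/15.
Total probability = (1/5)(1/21) + (4/5)(4/15) = 39/175.

39/175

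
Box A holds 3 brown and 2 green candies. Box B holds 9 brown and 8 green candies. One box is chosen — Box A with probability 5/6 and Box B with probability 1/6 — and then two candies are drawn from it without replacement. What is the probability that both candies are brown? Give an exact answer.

From Box A: P(both brown) = (3/5)(2/4) = 3/10.
From Box B: P(both brown) = (9/17)(8/16) = 9/34.
Total probability = (5/6)(3/10) + (1/6)(9/34) = 5/17.

5/17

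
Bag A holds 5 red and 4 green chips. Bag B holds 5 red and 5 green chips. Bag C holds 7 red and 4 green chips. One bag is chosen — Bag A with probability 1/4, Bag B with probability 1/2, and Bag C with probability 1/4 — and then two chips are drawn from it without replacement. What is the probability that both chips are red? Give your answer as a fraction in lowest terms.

1093/3960

From Bag A: P(both red) = (5/9)(4/8) = 5/18.
From Bag B: P(both red) = (5/10)(4/9) = 2/9.
From Bag C: P(both red) = (7/11)(6/10) = 21/55.
Total probability = (1/4)(5/18) + (1/2)(2/9) + (1/4)(21/55) = 1093/3960.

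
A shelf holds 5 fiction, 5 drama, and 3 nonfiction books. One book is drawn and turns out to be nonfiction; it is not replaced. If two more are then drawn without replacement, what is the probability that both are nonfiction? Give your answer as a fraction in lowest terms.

1/66

After the first draw, 2 of the remaining 12 books are nonfiction.
P = 2/12 × 1/11 = 2/132 = 1/66.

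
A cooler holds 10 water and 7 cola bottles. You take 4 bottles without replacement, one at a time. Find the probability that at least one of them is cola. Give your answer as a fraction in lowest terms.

31/34

P(no cola) = 10/17 × 9/16 × 8/15 × 7/14 = 5040/57120 = 3/34.
P(at least one) = 1 − 3/34 = 31/34.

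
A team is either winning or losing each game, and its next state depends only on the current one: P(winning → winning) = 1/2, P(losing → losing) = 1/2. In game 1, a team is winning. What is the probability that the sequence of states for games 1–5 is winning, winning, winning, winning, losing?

1/16

Game 1 is given. For each transition, use the conditional probability from the current state:
P(winning | winning) = 1/2; P(winning | winning) = 1/2; P(winning | winning) = 1/2; P(losing | winning) = 1/2.
P = 1/2 × 1/2 × 1/2 × 1/2 = 1/16.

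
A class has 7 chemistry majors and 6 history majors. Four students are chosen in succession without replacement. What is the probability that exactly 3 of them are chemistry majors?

42/143

One ordering (chemistry majors drawn first) has probability 7/13 × 6/12 × 5/11 × 6/10 = 1260/17160 = 21/286.
There are C(4,3) = 4 such orderings, each equally likely, so P = 4 × 21/286 = 42/143.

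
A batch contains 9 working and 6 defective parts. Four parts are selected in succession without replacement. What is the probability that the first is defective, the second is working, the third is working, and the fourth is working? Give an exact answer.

Each draw changes the counts, so multiply the conditional probabilities along the sequence:
P = 6/15 × 9/14 × 8/13 × 7/12 = 3024/32760 = 6/65.

6/65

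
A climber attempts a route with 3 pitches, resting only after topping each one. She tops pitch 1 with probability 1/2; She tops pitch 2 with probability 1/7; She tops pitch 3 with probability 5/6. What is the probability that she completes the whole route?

5/84

Multiplying along the chain,
P = 1/2 × 1/7 × 5/6 = 5/84.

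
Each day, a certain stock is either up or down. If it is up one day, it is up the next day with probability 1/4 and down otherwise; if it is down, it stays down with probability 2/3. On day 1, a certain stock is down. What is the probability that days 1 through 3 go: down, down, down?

Day 1 is given. For each transition, use the conditional probability from the current state:
P(down | down) = 2/3; P(down | down) = 2/3.
P = 2/3 × 2/3 = 4/9.

4/9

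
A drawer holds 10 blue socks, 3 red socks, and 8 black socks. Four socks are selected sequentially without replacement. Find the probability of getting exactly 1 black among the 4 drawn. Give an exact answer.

2288/5985

One ordering (black drawn first) has probability 8/21 × 13/20 × 12/19 × 11/18 = 13728/143640 = 572/5985.
There are C(4,1) = 4 such orderings, each equally likely, so P = 4 × 572/5985 = 2288/5985.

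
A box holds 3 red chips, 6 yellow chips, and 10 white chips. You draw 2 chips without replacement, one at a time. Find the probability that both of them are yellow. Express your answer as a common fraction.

P = 6/19 × 5/18 = 30/342 = 5/57.

5/57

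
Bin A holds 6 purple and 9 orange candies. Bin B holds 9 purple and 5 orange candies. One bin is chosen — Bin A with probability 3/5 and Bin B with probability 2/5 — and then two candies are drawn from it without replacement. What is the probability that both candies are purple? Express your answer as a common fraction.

From Bin A: P(both purple) = (6/15)(5/14) = 1/7.
From Bin B: P(both purple) = (9/14)(8/13) = 36/91.
Total probability = (3/5)(1/7) + (2/5)(36/91) = 111/455.

111/455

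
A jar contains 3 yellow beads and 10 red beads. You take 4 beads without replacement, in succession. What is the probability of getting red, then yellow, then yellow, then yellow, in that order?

1/286

Chain rule:
P = 10/13 × 3/12 × 2/11 × 1/10 = 60/17160 = 1/286.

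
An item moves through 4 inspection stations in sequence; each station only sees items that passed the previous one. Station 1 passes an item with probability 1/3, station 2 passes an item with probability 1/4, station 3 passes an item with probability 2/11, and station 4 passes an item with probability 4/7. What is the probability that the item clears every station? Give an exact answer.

Each stage is reached only if all earlier stages succeed, so
P = 1/3 × 1/4 × 2/11 × 4/7 = 8/924 = 2/231.

2/231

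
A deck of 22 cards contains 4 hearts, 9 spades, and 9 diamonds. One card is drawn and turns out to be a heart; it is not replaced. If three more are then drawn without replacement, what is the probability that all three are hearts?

1/1330

With the first card removed, 3 hearts remain out of 21.
P = 3/21 × 2/20 × 1/19 = 6/7980 = 1/1330.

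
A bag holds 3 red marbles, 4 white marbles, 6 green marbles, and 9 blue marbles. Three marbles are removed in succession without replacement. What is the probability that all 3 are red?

1/1540

P(every draw is red) = 3/22 × 2/21 × 1/20 = 6/9240 = 1/1540.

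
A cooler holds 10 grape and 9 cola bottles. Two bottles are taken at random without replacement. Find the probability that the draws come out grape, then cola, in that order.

Each draw changes the counts, so multiply the conditional probabilities along the sequence:
P = 10/19 × 9/18 = 90/342 = 5/19.

5/19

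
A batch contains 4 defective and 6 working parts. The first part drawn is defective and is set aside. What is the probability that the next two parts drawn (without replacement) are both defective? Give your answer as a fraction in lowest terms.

With the first part removed, 3 defective remain out of 9.
P = 3/9 × 2/8 = 6/72 = 1/12.

1/12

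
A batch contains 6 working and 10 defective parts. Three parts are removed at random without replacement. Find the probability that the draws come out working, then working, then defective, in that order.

5/56

Chain rule:
P = 6/16 × 5/15 × 10/14 = 300/3360 = 5/56.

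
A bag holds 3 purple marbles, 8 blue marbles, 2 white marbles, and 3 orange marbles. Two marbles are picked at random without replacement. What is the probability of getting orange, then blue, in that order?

Chain rule:
P = 3/16 × 8/15 = 24/240 = 1/10.

1/10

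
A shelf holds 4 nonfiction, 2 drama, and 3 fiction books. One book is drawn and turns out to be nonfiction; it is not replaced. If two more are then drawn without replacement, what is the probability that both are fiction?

With the first book removed, 3 fiction remain out of 8.
P = 3/8 × 2/7 = 6/56 = 3/28.

3/28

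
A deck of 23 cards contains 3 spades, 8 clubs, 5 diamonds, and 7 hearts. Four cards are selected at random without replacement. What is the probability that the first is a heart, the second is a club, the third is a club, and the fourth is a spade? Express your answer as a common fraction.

7/1265

Each draw changes the counts, so multiply the conditional probabilities along the sequence:
P = 7/23 × 8/22 × 7/21 × 3/20 = 1176/212520 = 7/1265.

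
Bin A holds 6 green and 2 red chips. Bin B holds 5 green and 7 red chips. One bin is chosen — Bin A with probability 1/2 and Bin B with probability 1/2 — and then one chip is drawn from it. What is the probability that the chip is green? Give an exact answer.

7/12

From Bin A: P(green) = 6/8.
From Bin B: P(green) = 5/12.
Total probability = (1/2)(6/8) + (1/2)(5/12) = 7/12.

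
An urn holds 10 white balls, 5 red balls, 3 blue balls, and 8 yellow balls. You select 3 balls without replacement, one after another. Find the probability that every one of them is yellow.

P(every draw is yellow) = 8/26 × 7/25 × 6/24 = 336/15600 = 7/325.

7/325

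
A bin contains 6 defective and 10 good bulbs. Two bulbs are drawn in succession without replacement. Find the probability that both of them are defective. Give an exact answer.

P(all defective) = 6/16 × 5/15 = 30/240 = 1/8.

1/8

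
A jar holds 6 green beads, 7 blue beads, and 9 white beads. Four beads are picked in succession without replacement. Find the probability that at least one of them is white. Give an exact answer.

P(no white) = 13/22 × 12/21 × 11/20 × 10/19 = 17160/175560 = 13/133.
P(at least one) = 1 − 13/133 = 120/133.

120/133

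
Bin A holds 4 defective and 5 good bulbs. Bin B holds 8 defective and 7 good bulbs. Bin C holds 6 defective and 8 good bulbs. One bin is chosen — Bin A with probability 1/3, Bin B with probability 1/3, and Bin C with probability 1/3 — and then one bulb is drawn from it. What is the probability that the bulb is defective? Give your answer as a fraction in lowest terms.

From Bin A: P(defective) = 4/9.
From Bin B: P(defective) = 8/15.
From Bin C: P(defective) = 6/14.
Total probability = (1/3)(4/9) + (1/3)(8/15) + (1/3)(6/14) = 443/945.

443/945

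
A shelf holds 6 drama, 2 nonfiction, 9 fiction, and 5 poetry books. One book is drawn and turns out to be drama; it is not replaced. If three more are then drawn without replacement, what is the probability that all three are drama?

With the first book removed, 5 drama remain out of 21.
P = 5/21 × 4/20 × 3/19 = 60/7980 = 1/133.

1/133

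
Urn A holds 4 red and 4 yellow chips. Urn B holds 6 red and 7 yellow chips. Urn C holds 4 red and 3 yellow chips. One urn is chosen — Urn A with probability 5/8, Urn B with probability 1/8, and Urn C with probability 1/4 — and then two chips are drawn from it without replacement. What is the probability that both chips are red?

From Urn A: P(both red) = (4/8)(3/7) = 3/14.
From Urn B: P(both red) = (6/13)(5/12) = 5/26.
From Urn C: P(both red) = (4/7)(3/6) = 2/7.
Total probability = (5/8)(3/14) + (1/8)(5/26) + (1/4)(2/7) = 167/728.

167/728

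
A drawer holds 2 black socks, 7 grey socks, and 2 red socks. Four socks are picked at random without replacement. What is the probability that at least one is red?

P(no red) = 9/11 × 8/10 × 7/9 × 6/8 = 3024/7920 = 21/55.
P(at least one) = 1 − 21/55 = 34/55.

34/55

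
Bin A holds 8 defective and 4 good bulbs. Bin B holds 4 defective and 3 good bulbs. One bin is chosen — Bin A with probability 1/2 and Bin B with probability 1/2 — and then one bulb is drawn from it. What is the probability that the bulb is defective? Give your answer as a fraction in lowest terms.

13/21

From Bin A: P(defective) = 8/12.
From Bin B: P(defective) = 4/7.
Total probability = (1/2)(8/12) + (1/2)(4/7) = 13/21.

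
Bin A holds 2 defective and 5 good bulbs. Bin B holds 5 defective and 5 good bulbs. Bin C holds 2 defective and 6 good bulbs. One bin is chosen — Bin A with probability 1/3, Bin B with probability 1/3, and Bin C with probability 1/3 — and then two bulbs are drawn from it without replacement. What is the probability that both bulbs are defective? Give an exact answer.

11/108

From Bin A: P(both defective) = (2/7)(1/6) = 1/21.
From Bin B: P(both defective) = (5/10)(4/9) = 2/9.
From Bin C: P(both defective) = (2/8)(1/7) = 1/28.
Total probability = (1/3)(1/21) + (1/3)(2/9) + (1/3)(1/28) = 11/108.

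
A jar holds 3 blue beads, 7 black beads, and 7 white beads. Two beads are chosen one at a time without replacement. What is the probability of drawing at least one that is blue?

45/136

P(no blue) = 14/17 × 13/16 = 182/272 = 91/136.
P(at least one) = 1 − 91/136 = 45/136.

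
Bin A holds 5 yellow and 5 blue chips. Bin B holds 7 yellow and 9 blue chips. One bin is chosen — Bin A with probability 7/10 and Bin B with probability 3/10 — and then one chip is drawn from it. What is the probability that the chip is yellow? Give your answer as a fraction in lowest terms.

From Bin A: P(yellow) = 5/10.
From Bin B: P(yellow) = 7/16.
Total probability = (7/10)(5/10) + (3/10)(7/16) = 77/160.

77/160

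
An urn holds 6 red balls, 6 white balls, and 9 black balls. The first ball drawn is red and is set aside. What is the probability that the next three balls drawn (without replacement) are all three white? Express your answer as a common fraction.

1/57

After the first draw, 6 of the remaining 20 balls are white.
P = 6/20 × 5/19 × 4/18 = 120/6840 = 1/57.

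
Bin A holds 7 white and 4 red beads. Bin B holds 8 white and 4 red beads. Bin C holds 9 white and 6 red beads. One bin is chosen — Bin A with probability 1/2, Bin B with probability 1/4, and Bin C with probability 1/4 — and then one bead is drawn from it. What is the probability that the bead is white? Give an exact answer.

From Bin A: P(white) = 7/11.
From Bin B: P(white) = 8/12.
From Bin C: P(white) = 9/15.
Total probability = (1/2)(7/11) + (1/4)(8/12) + (1/4)(9/15) = 419/660.

419/660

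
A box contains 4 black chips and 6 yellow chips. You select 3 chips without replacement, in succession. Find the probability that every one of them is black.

1/30

P(every draw is black) = 4/10 × 3/9 × 2/8 = 24/720 = 1/30.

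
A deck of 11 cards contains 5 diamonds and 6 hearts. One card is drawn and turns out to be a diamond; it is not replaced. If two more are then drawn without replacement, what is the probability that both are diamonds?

2/15

With the first card removed, 4 diamonds remain out of 10.
P = 4/10 × 3/9 = 12/90 = 2/15.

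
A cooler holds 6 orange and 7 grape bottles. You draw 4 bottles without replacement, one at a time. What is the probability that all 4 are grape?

7/143

P(all grape) = 7/13 × 6/12 × 5/11 × 4/10 = 840/17160 = 7/143.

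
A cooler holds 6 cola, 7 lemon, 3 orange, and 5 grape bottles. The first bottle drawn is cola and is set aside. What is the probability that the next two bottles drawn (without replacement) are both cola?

With the first bottle removed, 5 cola remain out of 20.
P = 5/20 × 4/19 = 20/380 = 1/19.

1/19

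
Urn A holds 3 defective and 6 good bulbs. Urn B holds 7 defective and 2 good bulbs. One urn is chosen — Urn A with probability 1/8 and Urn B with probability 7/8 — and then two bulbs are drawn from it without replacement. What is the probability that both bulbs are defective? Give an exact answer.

From Urn A: P(both defective) = (3/9)(2/8) = 1/12.
From Urn B: P(both defective) = (7/9)(6/8) = 7/12.
Total probability = (1/8)(1/12) + (7/8)(7/12) = 25/48.

25/48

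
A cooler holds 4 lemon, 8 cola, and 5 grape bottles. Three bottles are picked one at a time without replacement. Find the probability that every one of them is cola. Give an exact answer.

P(all cola) = 8/17 × 7/16 × 6/15 = 336/4080 = 7/85.

7/85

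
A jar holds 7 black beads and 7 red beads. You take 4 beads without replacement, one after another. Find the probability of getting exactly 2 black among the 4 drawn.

63/143

One ordering (black drawn first) has probability 7/14 × 6/13 × 7/12 × 6/11 = 1764/24024 = 21/286.
There are C(4,2) = 6 such orderings, each equally likely, so P = 6 × 21/286 = 63/143.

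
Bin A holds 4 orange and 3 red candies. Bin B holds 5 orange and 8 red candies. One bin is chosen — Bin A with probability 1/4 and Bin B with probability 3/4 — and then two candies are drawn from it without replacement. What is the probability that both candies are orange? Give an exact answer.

61/364

From Bin A: P(both orange) = (4/7)(3/6) = 2/7.
From Bin B: P(both orange) = (5/13)(4/12) = 5/39.
Total probability = (1/4)(2/7) + (3/4)(5/39) = 61/364.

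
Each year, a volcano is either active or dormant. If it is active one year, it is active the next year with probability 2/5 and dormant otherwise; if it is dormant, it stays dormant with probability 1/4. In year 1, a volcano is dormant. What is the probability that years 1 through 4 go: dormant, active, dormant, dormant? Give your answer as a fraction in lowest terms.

9/80

Year 1 is given. For each transition, use the conditional probability from the current state:
P(active | dormant) = 3/4; P(dormant | active) = 3/5; P(dormant | dormant) = 1/4.
P = 3/4 × 3/5 × 1/4 = 9/80.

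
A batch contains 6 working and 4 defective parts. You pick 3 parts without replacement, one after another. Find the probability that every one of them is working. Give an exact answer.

P(every draw is working) = 6/10 × 5/9 × 4/8 = 120/720 = 1/6.

1/6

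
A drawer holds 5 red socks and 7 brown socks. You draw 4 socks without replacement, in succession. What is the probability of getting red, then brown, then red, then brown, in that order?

Each draw changes the counts, so multiply the conditional probabilities along the sequence:
P = 5/12 × 7/11 × 4/10 × 6/9 = 840/11880 = 7/99.

7/99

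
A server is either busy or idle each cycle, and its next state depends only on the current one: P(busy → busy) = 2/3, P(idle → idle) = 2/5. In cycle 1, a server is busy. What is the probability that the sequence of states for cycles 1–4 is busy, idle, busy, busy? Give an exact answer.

2/15

Cycle 1 is given. For each transition, use the conditional probability from the current state:
P(idle | busy) = 1/3; P(busy | idle) = 3/5; P(busy | busy) = 2/3.
P = 1/3 × 3/5 × 2/3 = 6/45 = 2/15.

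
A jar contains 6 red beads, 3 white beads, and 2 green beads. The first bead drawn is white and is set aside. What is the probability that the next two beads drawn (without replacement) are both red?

1/3

After the first draw, 6 of the remaining 10 beads are red.
P = 6/10 × 5/9 = 30/90 = 1/3.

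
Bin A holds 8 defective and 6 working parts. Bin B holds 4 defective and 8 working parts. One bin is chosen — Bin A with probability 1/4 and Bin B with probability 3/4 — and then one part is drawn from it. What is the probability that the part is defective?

From Bin A: P(defective) = 8/14.
From Bin B: P(defective) = 4/12.
Total probability = (1/4)(8/14) + (3/4)(4/12) = 11/28.

11/28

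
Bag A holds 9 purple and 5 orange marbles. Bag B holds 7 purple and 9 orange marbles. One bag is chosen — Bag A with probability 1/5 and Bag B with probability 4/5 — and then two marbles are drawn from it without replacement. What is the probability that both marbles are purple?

997/4550

From Bag A: P(both purple) = (9/14)(8/13) = 36/91.
From Bag B: P(both purple) = (7/16)(6/15) = 7/40.
Total probability = (1/5)(36/91) + (4/5)(7/40) = 997/4550.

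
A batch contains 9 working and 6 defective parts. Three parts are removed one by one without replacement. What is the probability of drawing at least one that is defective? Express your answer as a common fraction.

53/65

P(no defective) = 9/15 × 8/14 × 7/13 = 504/2730 = 12/65.
P(at least one) = 1 − 12/65 = 53/65.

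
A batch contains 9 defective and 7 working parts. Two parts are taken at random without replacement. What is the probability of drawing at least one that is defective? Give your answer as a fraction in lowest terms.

P(no defective) = 7/16 × 6/15 = 42/240 = 7/40.
P(at least one) = 1 − 7/40 = 33/40.

33/40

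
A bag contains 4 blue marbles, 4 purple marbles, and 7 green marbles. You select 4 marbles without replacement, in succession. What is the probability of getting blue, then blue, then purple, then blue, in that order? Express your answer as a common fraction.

4/1365

Each draw changes the counts, so multiply the conditional probabilities along the sequence:
P = 4/15 × 3/14 × 4/13 × 2/12 = 96/32760 = 4/1365.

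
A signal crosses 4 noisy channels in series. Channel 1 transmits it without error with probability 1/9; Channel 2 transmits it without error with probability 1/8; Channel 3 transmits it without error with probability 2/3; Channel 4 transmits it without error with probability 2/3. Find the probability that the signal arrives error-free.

1/162

Each stage is reached only if all earlier stages succeed, so
P = 1/9 × 1/8 × 2/3 × 2/3 = 4/648 = 1/162.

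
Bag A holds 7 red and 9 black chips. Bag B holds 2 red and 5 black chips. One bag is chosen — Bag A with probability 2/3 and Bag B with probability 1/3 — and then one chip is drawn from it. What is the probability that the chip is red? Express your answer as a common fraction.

65/168

From Bag A: P(red) = 7/16.
From Bag B: P(red) = 2/7.
Total probability = (2/3)(7/16) + (1/3)(2/7) = 65/168.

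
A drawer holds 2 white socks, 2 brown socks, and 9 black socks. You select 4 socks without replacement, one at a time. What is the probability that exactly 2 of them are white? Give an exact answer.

1/13

One ordering (white drawn first) has probability 2/13 × 1/12 × 11/11 × 10/10 = 220/17160 = 1/78.
There are C(4,2) = 6 such orderings, each equally likely, so P = 6 × 1/78 = 1/13.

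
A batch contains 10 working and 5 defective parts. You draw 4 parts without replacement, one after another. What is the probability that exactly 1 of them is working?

20/273

One ordering (working drawn first) has probability 10/15 × 5/14 × 4/13 × 3/12 = 600/32760 = 5/273.
There are C(4,1) = 4 such orderings, each equally likely, so P = 4 × 5/273 = 20/273.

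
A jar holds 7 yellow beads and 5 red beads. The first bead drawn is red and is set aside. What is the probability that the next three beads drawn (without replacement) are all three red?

With the first bead removed, 4 red remain out of 11.
P = 4/11 × 3/10 × 2/9 = 24/990 = 4/165.

4/165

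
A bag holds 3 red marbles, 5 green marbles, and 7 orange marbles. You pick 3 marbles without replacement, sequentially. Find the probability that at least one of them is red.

47/91

P(no red) = 12/15 × 11/14 × 10/13 = 1320/2730 = 44/91.
P(at least one) = 1 − 44/91 = 47/91.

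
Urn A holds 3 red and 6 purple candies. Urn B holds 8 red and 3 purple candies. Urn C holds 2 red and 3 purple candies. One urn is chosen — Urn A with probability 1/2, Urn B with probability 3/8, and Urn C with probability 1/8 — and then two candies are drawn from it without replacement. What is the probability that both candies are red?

From Urn A: P(both red) = (3/9)(2/8) = 1/12.
From Urn B: P(both red) = (8/11)(7/10) = 28/55.
From Urn C: P(both red) = (2/5)(1/4) = 1/10.
Total probability = (1/2)(1/12) + (3/8)(28/55) + (1/8)(1/10) = 647/2640.

647/2640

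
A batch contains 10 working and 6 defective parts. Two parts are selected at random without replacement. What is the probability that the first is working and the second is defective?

Chain rule:
P = 10/16 × 6/15 = 60/240 = 1/4.

1/4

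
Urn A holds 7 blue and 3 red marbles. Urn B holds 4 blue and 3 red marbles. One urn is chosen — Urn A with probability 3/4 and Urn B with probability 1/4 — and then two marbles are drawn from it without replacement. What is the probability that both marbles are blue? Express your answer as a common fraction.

59/140

From Urn A: P(both blue) = (7/10)(6/9) = 7/15.
From Urn B: P(both blue) = (4/7)(3/6) = 2/7.
Total probability = (3/4)(7/15) + (1/4)(2/7) = 59/140.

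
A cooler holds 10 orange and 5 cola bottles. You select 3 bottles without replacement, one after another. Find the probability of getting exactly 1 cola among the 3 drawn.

One ordering (cola drawn first) has probability 5/15 × 10/14 × 9/13 = 450/2730 = 15/91.
There are C(3,1) = 3 such orderings, each equally likely, so P = 3 × 15/91 = 45/91.

45/91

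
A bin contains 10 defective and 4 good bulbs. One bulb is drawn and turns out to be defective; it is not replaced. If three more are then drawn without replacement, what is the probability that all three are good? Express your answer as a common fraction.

After the first draw, 4 of the remaining 13 bulbs are good.
P = 4/13 × 3/12 × 2/11 = 24/1716 = 2/143.

2/143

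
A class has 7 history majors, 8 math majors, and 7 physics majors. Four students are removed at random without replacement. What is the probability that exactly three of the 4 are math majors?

112/1045

One ordering (math majors drawn first) has probability 8/22 × 7/21 × 6/20 × 14/19 = 4704/175560 = 28/1045.
There are C(4,3) = 4 such orderings, each equally likely, so P = 4 × 28/1045 = 112/1045.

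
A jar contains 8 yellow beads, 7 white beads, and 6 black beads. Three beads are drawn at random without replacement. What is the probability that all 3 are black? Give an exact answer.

2/133

P(every draw is black) = 6/21 × 5/20 × 4/19 = 120/7980 = 2/133.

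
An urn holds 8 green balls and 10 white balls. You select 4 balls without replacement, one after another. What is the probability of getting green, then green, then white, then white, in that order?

7/102

Multiply the probability of each draw given the previous ones:
P = 8/18 × 7/17 × 10/16 × 9/15 = 5040/73440 = 7/102.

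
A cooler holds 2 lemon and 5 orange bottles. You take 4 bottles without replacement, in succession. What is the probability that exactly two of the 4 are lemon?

2/7

One ordering (lemon drawn first) has probability 2/7 × 1/6 × 5/5 × 4/4 = 40/840 = 1/21.
There are C(4,2) = 6 such orderings, each equally likely, so P = 6 × 1/21 = 2/7.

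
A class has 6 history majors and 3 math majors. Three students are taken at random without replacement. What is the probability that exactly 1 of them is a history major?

One ordering (a history major drawn first) has probability 6/9 × 3/8 × 2/7 = 36/504 = 1/14.
There are C(3,1) = 3 such orderings, each equally likely, so P = 3 × 1/14 = 3/14.

3/14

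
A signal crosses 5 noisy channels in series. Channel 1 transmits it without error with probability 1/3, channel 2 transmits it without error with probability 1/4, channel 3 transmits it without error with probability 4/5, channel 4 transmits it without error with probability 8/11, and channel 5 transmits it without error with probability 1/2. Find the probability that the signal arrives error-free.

Each stage is reached only if all earlier stages succeed, so
P = 1/3 × 1/4 × 4/5 × 8/11 × 1/2 = 32/1320 = 4/165.

4/165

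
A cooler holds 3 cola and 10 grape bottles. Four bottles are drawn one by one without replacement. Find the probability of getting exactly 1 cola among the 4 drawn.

One ordering (cola drawn first) has probability 3/13 × 10/12 × 9/11 × 8/10 = 2160/17160 = 18/143.
There are C(4,1) = 4 such orderings, each equally likely, so P = 4 × 18/143 = 72/143.

72/143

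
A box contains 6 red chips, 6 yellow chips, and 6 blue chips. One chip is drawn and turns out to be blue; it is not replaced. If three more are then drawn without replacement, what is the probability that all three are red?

With the first chip removed, 6 red remain out of 17.
P = 6/17 × 5/16 × 4/15 = 120/4080 = 1/34.

1/34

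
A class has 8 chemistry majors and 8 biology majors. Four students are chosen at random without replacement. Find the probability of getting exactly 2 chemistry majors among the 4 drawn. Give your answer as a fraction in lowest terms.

28/65

One ordering (chemistry majors drawn first) has probability 8/16 × 7/15 × 8/14 × 7/13 = 3136/43680 = 14/195.
There are C(4,2) = 6 such orderings, each equally likely, so P = 6 × 14/195 = 28/65.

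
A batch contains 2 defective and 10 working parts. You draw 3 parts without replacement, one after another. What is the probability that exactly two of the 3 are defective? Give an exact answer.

One ordering (defective drawn first) has probability 2/12 × 1/11 × 10/10 = 20/1320 = 1/66.
There are C(3,2) = 3 such orderings, each equally likely, so P = 3 × 1/66 = 1/22.

1/22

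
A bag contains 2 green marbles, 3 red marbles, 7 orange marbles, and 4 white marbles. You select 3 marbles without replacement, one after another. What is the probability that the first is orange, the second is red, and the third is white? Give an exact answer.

1/40

Chain rule:
P = 7/16 × 3/15 × 4/14 = 84/3360 = 1/40.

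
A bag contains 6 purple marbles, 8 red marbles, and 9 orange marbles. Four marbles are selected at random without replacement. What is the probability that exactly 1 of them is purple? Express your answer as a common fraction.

One ordering (purple drawn first) has probability 6/23 × 17/22 × 16/21 × 15/20 = 24480/212520 = 204/1771.
There are C(4,1) = 4 such orderings, each equally likely, so P = 4 × 204/1771 = 816/1771.

816/1771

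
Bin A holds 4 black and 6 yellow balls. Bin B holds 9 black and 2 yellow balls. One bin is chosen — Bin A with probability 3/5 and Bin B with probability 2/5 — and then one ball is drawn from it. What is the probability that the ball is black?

156/275

From Bin A: P(black) = 4/10.
From Bin B: P(black) = 9/11.
Total probability = (3/5)(4/10) + (2/5)(9/11) = 156/275.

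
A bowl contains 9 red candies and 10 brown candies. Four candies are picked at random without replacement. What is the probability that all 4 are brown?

P(every draw is brown) = 10/19 × 9/18 × 8/17 × 7/16 = 5040/93024 = 35/646.

35/646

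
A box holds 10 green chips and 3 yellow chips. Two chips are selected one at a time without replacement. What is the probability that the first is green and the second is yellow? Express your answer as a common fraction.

5/26

Multiply the probability of each draw given the previous ones:
P = 10/13 × 3/12 = 30/156 = 5/26.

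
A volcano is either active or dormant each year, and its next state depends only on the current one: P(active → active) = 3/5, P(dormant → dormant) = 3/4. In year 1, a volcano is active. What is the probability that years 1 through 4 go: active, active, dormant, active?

Year 1 is given. For each transition, use the conditional probability from the current state:
P(active | active) = 3/5; P(dormant | active) = 2/5; P(active | dormant) = 1/4.
P = 3/5 × 2/5 × 1/4 = 6/100 = 3/50.

3/50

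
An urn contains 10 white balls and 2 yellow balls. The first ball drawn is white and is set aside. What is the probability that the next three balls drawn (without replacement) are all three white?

With the first ball removed, 9 white remain out of 11.
P = 9/11 × 8/10 × 7/9 = 504/990 = 28/55.

28/55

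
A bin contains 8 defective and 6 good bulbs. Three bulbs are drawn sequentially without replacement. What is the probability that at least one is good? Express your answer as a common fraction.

P(no good) = 8/14 × 7/13 × 6/12 = 336/2184 = 2/13.
P(at least one) = 1 − 2/13 = 11/13.

11/13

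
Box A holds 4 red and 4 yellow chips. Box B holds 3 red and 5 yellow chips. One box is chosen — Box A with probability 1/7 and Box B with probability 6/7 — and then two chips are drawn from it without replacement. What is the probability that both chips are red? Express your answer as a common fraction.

From Box A: P(both red) = (4/8)(3/7) = 3/14.
From Box B: P(both red) = (3/8)(2/7) = 3/28.
Total probability = (1/7)(3/14) + (6/7)(3/28) = 6/49.

6/49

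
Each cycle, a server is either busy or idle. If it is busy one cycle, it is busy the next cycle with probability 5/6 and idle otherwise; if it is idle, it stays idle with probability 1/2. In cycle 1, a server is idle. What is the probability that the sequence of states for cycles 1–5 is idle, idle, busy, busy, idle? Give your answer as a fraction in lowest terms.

Cycle 1 is given. For each transition, use the conditional probability from the current state:
P(idle | idle) = 1/2; P(busy | idle) = 1/2; P(busy | busy) = 5/6; P(idle | busy) = 1/6.
P = 1/2 × 1/2 × 5/6 × 1/6 = 5/144.

5/144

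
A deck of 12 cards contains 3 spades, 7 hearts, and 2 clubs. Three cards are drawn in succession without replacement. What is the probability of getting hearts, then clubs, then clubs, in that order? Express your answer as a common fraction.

Multiply the probability of each draw given the previous ones:
P = 7/12 × 2/11 × 1/10 = 14/1320 = 7/660.

7/660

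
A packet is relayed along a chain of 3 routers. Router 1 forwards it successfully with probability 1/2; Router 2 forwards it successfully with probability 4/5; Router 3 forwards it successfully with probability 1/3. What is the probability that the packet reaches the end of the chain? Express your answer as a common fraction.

2/15

The events are sequential, so multiply the conditional probabilities:
P = 1/2 × 4/5 × 1/3 = 4/30 = 2/15.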